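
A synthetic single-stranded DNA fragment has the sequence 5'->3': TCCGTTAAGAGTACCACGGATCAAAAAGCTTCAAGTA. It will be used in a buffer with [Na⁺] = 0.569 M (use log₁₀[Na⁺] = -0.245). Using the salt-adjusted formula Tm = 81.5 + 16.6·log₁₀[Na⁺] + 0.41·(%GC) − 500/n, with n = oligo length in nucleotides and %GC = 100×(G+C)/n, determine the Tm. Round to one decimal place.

80.5°C

Length n = 37. Base counts: T=8, C=8, G=7, A=14
G+C = 15, so %GC = 15/37 × 100 = 40.541%
Salt term: 16.6 × (-0.245) = -4.067
GC term: 0.41 × 40.541 = 16.622; length term: −500/37 = −13.514
Tm = 81.5 + (-4.067) + 16.622 − 13.514 = 80.541 → 80.5°C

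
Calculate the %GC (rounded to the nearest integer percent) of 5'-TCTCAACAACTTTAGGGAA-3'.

37%

Base counts: G=3, C=4, T=5, A=7
G+C = 3 + 4 = 7 out of 19 bases
%GC = 7/19 × 100 = 36.84% ≈ 37%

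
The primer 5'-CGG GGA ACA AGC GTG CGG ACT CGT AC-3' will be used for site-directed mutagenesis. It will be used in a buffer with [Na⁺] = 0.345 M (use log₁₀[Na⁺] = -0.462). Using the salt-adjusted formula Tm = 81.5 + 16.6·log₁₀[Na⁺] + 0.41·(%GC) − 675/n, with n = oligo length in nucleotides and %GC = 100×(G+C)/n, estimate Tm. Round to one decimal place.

Length n = 26. Scanning the sequence gives T=3, G=10, C=7, A=6.
G+C = 17, so %GC = 17/26 × 100 = 65.385%
Salt term: 16.6 × (-0.462) = -7.669
GC term: 0.41 × 65.385 = 26.808; length term: −675/26 = −25.962
Tm = 81.5 + (-7.669) + 26.808 − 25.962 = 74.677 → 74.7°C

74.7°C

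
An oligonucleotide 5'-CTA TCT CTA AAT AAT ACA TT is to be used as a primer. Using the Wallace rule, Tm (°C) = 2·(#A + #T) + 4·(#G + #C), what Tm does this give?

A=8, T=8, G=0, C=4
AT pairs contribute 16, GC pairs contribute 4.
Tm = 2(16) + 4(4) = 32 + 16 = 48°C

48°C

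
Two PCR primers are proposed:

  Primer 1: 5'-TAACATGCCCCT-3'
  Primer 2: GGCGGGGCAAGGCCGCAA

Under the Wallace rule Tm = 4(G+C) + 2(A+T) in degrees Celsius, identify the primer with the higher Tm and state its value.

Primer 1: A+T=6, G+C=6 → Tm = 2(6)+4(6) = 36°C
Primer 2: A+T=4, G+C=14 → Tm = 2(4)+4(14) = 64°C
36°C vs 64°C → primer 2 is higher.

Primer 2, 64°C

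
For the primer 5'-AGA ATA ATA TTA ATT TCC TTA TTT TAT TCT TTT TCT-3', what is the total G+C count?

T=21, A=10, C=4, G=1
G+C = 1 + 4 = 5

5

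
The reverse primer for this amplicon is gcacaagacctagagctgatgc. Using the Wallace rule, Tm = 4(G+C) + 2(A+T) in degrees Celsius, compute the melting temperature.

C=6, A=7, G=6, T=3
So N_AT = 10 and N_GC = 12.
Tm = 4·12 + 2·10 = 48 + 20 = 68°C

68°C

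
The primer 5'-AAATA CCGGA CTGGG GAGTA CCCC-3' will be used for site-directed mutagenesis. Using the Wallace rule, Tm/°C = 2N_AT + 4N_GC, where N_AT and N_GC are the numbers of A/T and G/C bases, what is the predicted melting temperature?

Counting bases: A=7, T=3, C=7, G=7
AT pairs contribute 10, GC pairs contribute 14.
Tm = 2(10) + 4(14) = 20 + 56 = 76°C

76°C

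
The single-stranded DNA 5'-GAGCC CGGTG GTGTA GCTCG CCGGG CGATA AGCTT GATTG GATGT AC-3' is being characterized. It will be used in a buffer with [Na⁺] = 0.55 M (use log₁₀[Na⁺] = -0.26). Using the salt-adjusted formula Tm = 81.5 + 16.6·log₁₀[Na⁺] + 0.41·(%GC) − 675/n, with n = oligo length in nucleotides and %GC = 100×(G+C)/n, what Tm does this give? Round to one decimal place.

Length n = 47. Counting bases: A=8, G=18, T=11, C=10
G+C = 28, so %GC = 28/47 × 100 = 59.574%
Salt term: 16.6 × (-0.26) = -4.316
GC term: 0.41 × 59.574 = 24.425; length term: −675/47 = −14.362
Tm = 81.5 + (-4.316) + 24.425 − 14.362 = 87.247 → 87.2°C

87.2°C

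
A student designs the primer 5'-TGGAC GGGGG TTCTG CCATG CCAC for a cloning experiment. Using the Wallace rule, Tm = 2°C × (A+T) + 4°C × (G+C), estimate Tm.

G=9, A=3, T=5, C=7
A+T = 8, G+C = 16
Tm = 4·16 + 2·8 = 64 + 16 = 80°C

80°C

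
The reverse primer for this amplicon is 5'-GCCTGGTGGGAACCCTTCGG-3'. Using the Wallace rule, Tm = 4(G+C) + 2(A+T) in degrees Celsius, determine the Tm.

68°C

Base counts: A=2, T=4, G=8, C=6
AT pairs contribute 6, GC pairs contribute 14.
Tm = 2×6 + 4×14 = 68°C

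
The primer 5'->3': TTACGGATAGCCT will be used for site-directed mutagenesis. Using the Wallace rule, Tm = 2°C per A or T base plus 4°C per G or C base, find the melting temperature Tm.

38°C

Scanning the sequence gives A=3, C=3, T=4, G=3.
A+T = 7, G+C = 6
Tm = 2(7) + 4(6) = 14 + 24 = 38°C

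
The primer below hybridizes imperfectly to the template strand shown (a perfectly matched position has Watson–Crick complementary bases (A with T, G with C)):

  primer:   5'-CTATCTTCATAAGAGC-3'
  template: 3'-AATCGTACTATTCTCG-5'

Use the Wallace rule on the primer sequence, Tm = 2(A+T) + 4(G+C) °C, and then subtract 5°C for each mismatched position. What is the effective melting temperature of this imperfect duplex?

24°C

Primer base counts: A=5, T=5, G=2, C=4 → A+T=10, G+C=6
Perfect-match Tm = 2(10) + 4(6) = 20 + 24 = 44°C
Mismatches (positions where the bases are not complementary): 4 (at positions 1, 4, 6, 8)
Effective Tm = 44 − 4×5 = 44 − 20 = 24°C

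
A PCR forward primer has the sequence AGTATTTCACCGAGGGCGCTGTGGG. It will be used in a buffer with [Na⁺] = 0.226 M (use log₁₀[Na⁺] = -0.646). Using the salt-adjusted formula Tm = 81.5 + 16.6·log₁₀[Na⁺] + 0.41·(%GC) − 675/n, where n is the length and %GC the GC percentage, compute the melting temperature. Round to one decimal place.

Length n = 25. A=4, C=5, T=6, G=10
G+C = 15, so %GC = 15/25 × 100 = 60%
Salt term: 16.6 × (-0.646) = -10.724
GC term: 0.41 × 60 = 24.6; length term: −675/25 = −27
Tm = 81.5 + (-10.724) + 24.6 − 27 = 68.376 → 68.4°C

68.4°C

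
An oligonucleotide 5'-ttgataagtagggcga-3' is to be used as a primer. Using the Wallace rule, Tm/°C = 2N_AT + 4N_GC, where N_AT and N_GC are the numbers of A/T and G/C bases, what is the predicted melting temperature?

46°C

Scanning the sequence gives T=4, A=5, C=1, G=6.
A+T = 9, G+C = 7
Tm = 2(9) + 4(7) = 18 + 28 = 46°C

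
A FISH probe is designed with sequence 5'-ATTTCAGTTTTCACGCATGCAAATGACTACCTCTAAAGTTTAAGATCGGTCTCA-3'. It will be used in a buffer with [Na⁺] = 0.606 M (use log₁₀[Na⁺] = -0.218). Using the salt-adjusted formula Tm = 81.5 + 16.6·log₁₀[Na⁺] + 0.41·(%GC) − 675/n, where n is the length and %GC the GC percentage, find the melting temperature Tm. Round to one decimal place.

Length n = 54. Base counts: C=12, T=18, A=16, G=8
G+C = 20, so %GC = 20/54 × 100 = 37.037%
Salt term: 16.6 × (-0.218) = -3.619
GC term: 0.41 × 37.037 = 15.185; length term: −675/54 = −12.5
Tm = 81.5 + (-3.619) + 15.185 − 12.5 = 80.566 → 80.6°C

80.6°C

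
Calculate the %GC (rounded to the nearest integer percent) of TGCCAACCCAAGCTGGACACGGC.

65%

Counting bases: C=9, T=2, G=6, A=6
G+C = 6 + 9 = 15 out of 23 bases
%GC = 15/23 × 100 = 65.22% ≈ 65%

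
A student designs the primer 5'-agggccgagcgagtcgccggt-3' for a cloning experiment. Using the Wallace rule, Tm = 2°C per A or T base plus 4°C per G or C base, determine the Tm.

74°C

Scanning the sequence gives G=10, T=2, C=6, A=3.
So N_AT = 5 and N_GC = 16.
Tm = 2(5) + 4(16) = 10 + 64 = 74°C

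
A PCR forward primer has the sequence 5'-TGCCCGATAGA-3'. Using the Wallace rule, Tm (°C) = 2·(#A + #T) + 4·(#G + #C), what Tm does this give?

Counting bases: G=3, C=3, A=3, T=2
So N_AT = 5 and N_GC = 6.
Tm = 2(5) + 4(6) = 10 + 24 = 34°C

34°C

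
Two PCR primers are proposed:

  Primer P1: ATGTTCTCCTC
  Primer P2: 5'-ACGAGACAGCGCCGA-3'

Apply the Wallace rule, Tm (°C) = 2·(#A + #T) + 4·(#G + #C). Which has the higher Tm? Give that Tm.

Primer P1: A+T=6, G+C=5 → Tm = 2(6)+4(5) = 32°C
Primer P2: A+T=5, G+C=10 → Tm = 2(5)+4(10) = 50°C
32°C vs 50°C → primer P2 is higher.

Primer P2, 50°C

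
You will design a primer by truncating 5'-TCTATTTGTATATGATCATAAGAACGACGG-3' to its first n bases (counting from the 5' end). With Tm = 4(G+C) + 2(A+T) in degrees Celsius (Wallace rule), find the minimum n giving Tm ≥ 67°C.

First 26 bases: TCTATTTGTATATGATCATAAGAACG → Tm = 66°C (< 67°C)
First 27 bases: TCTATTTGTATATGATCATAAGAACGA → Tm = 68°C (≥ 67°C)
Each additional base adds 2°C (A/T) or 4°C (G/C), so Tm is non-decreasing in n; n = 27 is the first length to reach 67°C.

n = 27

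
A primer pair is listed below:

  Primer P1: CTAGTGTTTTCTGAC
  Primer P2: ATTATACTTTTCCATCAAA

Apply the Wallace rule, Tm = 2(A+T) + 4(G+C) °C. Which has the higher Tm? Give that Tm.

Primer P1: A+T=9, G+C=6 → Tm = 2(9)+4(6) = 42°C
Primer P2: A+T=15, G+C=4 → Tm = 2(15)+4(4) = 46°C
42°C vs 46°C → primer P2 is higher.

Primer P2, 46°C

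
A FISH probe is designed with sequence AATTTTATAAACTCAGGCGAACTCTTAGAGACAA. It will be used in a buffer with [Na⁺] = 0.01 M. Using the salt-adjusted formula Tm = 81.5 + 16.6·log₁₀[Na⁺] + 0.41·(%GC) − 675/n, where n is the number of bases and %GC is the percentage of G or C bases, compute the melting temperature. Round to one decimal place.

Length n = 34. Counting bases: A=14, T=9, G=5, C=6
G+C = 11, so %GC = 11/34 × 100 = 32.353%
Salt term: 16.6 × (-2) = -33.2
GC term: 0.41 × 32.353 = 13.265; length term: −675/34 = −19.853
Tm = 81.5 + (-33.2) + 13.265 − 19.853 = 41.712 → 41.7°C

41.7°C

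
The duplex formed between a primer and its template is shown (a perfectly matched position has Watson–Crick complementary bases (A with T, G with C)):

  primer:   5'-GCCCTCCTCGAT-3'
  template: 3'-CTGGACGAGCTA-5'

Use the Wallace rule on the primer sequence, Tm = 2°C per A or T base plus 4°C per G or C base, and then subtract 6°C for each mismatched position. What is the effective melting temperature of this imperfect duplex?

Primer base counts: A=1, T=3, G=2, C=6 → A+T=4, G+C=8
Perfect-match Tm = 2(4) + 4(8) = 8 + 32 = 40°C
Mismatches (positions where the bases are not complementary): 2 (at positions 2, 6)
Effective Tm = 40 − 2×6 = 40 − 12 = 28°C

28°C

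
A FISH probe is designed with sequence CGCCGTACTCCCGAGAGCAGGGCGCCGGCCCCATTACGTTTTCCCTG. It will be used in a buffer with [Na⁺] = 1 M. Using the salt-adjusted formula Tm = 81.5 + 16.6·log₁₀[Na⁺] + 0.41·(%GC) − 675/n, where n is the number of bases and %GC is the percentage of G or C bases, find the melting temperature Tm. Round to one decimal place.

Length n = 47. A=6, C=19, T=9, G=13
G+C = 32, so %GC = 32/47 × 100 = 68.085%
Salt term: 16.6 × (0) = 0
GC term: 0.41 × 68.085 = 27.915; length term: −675/47 = −14.362
Tm = 81.5 + (0) + 27.915 − 14.362 = 95.053 → 95.1°C

95.1°C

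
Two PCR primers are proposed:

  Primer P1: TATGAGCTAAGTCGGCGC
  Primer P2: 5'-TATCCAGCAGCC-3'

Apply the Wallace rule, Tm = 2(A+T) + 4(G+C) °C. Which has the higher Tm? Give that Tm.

Primer P1, 56°C

Primer P1: A+T=8, G+C=10 → Tm = 2(8)+4(10) = 56°C
Primer P2: A+T=5, G+C=7 → Tm = 2(5)+4(7) = 38°C
56°C vs 38°C → primer P1 is higher.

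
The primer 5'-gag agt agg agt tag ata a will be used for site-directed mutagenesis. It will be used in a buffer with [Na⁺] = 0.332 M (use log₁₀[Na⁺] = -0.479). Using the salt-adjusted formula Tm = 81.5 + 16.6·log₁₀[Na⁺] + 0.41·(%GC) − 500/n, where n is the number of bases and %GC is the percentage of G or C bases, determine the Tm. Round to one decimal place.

Length n = 19. Base counts: C=0, A=8, G=7, T=4
G+C = 7, so %GC = 7/19 × 100 = 36.842%
Salt term: 16.6 × (-0.479) = -7.951
GC term: 0.41 × 36.842 = 15.105; length term: −500/19 = −26.316
Tm = 81.5 + (-7.951) + 15.105 − 26.316 = 62.338 → 62.3°C

62.3°C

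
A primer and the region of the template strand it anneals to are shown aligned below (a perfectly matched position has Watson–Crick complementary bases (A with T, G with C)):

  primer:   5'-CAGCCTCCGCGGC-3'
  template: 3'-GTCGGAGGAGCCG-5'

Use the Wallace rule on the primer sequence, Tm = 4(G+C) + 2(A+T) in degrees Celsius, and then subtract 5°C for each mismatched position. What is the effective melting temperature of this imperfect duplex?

Primer base counts: A=1, T=1, G=4, C=7 → A+T=2, G+C=11
Perfect-match Tm = 2(2) + 4(11) = 4 + 44 = 48°C
Mismatches (positions where the bases are not complementary): 1 (at position 9)
Effective Tm = 48 − 1×5 = 48 − 5 = 43°C

43°C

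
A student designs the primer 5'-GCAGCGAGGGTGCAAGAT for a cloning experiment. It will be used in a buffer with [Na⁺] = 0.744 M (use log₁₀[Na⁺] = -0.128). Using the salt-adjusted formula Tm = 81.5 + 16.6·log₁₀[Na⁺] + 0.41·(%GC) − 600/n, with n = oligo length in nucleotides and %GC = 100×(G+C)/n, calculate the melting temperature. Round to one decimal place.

Length n = 18. Scanning the sequence gives A=5, C=3, T=2, G=8.
G+C = 11, so %GC = 11/18 × 100 = 61.111%
Salt term: 16.6 × (-0.128) = -2.125
GC term: 0.41 × 61.111 = 25.056; length term: −600/18 = −33.333
Tm = 81.5 + (-2.125) + 25.056 − 33.333 = 71.098 → 71.1°C

71.1°C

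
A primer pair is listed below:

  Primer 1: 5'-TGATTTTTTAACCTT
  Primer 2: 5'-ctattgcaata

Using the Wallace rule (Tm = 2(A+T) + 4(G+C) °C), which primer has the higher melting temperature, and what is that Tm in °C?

Primer 1: A+T=12, G+C=3 → Tm = 2(12)+4(3) = 36°C
Primer 2: A+T=8, G+C=3 → Tm = 2(8)+4(3) = 28°C
36°C vs 28°C → primer 1 is higher.

Primer 1, 36°C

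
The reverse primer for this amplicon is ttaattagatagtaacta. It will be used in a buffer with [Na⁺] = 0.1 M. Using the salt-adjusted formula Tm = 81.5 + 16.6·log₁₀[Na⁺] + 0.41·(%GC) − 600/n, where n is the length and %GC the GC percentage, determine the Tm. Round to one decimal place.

38.4°C

Length n = 18. Base counts: G=2, A=8, T=7, C=1
G+C = 3, so %GC = 3/18 × 100 = 16.667%
Salt term: 16.6 × (-1) = -16.6
GC term: 0.41 × 16.667 = 6.833; length term: −600/18 = −33.333
Tm = 81.5 + (-16.6) + 6.833 − 33.333 = 38.4 → 38.4°C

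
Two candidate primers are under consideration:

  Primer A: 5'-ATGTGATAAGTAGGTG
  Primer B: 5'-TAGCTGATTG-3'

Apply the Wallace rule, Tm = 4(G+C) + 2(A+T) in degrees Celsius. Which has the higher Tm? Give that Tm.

Primer A, 44°C

Primer A: A+T=10, G+C=6 → Tm = 2(10)+4(6) = 44°C
Primer B: A+T=6, G+C=4 → Tm = 2(6)+4(4) = 28°C
44°C vs 28°C → primer A is higher.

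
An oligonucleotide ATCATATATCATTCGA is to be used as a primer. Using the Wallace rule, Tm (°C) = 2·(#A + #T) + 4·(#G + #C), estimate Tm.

C=3, G=1, T=6, A=6
AT pairs contribute 12, GC pairs contribute 4.
Tm = 2(12) + 4(4) = 24 + 16 = 40°C

40°C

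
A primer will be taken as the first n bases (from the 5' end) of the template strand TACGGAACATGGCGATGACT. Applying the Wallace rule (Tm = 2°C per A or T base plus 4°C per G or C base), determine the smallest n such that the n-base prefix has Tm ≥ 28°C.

n = 10

First 9 bases: TACGGAACA → Tm = 26°C (< 28°C)
First 10 bases: TACGGAACAT → Tm = 28°C (≥ 28°C)
Since every base adds ≥2°C, Tm only increases with n, so the threshold is first crossed at n = 10.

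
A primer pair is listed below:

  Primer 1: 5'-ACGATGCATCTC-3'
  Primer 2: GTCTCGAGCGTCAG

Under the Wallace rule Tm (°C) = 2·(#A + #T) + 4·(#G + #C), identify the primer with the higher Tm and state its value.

Primer 2, 46°C

Primer 1: A+T=6, G+C=6 → Tm = 2(6)+4(6) = 36°C
Primer 2: A+T=5, G+C=9 → Tm = 2(5)+4(9) = 46°C
36°C vs 46°C → primer 2 is higher.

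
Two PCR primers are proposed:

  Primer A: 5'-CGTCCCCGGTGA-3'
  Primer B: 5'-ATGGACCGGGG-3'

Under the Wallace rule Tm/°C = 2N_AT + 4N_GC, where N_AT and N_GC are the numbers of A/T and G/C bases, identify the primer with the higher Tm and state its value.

Primer A: A+T=3, G+C=9 → Tm = 2(3)+4(9) = 42°C
Primer B: A+T=3, G+C=8 → Tm = 2(3)+4(8) = 38°C
42°C vs 38°C → primer A is higher.

Primer A, 42°C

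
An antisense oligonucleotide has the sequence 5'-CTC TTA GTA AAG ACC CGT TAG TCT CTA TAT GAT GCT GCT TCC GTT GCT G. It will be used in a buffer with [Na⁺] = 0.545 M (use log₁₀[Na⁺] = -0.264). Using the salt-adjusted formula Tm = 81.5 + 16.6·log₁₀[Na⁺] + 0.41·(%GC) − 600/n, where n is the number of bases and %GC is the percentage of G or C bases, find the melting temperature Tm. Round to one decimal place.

Length n = 49. Scanning the sequence gives T=18, G=10, A=9, C=12.
G+C = 22, so %GC = 22/49 × 100 = 44.898%
Salt term: 16.6 × (-0.264) = -4.382
GC term: 0.41 × 44.898 = 18.408; length term: −600/49 = −12.245
Tm = 81.5 + (-4.382) + 18.408 − 12.245 = 83.281 → 83.3°C

83.3°C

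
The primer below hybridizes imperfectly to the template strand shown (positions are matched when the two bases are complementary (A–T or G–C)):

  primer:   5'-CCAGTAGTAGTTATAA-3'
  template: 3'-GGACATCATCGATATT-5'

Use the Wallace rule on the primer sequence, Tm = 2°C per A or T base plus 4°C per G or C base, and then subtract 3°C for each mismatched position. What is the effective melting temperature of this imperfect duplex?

36°C

Primer base counts: A=6, T=5, G=3, C=2 → A+T=11, G+C=5
Perfect-match Tm = 2(11) + 4(5) = 22 + 20 = 42°C
Mismatches (positions where the bases are not complementary): 2 (at positions 3, 11)
Effective Tm = 42 − 2×3 = 42 − 6 = 36°C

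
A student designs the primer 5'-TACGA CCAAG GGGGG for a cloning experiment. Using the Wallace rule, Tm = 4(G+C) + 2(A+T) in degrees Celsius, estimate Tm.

50°C

Counting bases: G=7, T=1, C=3, A=4
A+T = 5, G+C = 10
Tm = 2(5) + 4(10) = 10 + 40 = 50°C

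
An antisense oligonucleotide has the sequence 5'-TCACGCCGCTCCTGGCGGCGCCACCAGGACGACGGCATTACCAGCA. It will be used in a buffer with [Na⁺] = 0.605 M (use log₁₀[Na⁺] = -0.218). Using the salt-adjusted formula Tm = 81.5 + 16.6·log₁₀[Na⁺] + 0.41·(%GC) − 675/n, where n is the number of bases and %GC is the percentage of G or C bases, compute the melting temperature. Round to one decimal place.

Length n = 46. G=13, T=5, C=19, A=9
G+C = 32, so %GC = 32/46 × 100 = 69.565%
Salt term: 16.6 × (-0.218) = -3.619
GC term: 0.41 × 69.565 = 28.522; length term: −675/46 = −14.674
Tm = 81.5 + (-3.619) + 28.522 − 14.674 = 91.729 → 91.7°C

91.7°C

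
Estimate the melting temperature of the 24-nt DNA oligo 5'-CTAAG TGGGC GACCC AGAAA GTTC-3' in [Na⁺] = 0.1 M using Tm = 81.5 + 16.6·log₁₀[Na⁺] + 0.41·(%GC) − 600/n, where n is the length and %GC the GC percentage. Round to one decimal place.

62.1°C

Length n = 24. Base counts: C=6, T=4, A=7, G=7
G+C = 13, so %GC = 13/24 × 100 = 54.167%
Salt term: 16.6 × (-1) = -16.6
GC term: 0.41 × 54.167 = 22.208; length term: −600/24 = −25
Tm = 81.5 + (-16.6) + 22.208 − 25 = 62.108 → 62.1°C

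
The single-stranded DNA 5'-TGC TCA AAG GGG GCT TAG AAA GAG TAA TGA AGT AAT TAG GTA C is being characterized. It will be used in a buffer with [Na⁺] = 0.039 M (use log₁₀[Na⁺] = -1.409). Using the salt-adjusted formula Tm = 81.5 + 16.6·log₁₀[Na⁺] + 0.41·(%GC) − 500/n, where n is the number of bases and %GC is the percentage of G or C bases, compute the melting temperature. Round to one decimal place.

Length n = 43. T=10, C=4, A=16, G=13
G+C = 17, so %GC = 17/43 × 100 = 39.535%
Salt term: 16.6 × (-1.409) = -23.389
GC term: 0.41 × 39.535 = 16.209; length term: −500/43 = −11.628
Tm = 81.5 + (-23.389) + 16.209 − 11.628 = 62.692 → 62.7°C

62.7°C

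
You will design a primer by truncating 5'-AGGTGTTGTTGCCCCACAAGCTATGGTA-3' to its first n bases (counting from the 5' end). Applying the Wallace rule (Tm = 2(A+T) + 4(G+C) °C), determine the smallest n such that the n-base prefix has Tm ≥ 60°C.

First 19 bases: AGGTGTTGTTGCCCCACAA → Tm = 58°C (< 60°C)
First 20 bases: AGGTGTTGTTGCCCCACAAG → Tm = 62°C (≥ 60°C)
Since every base adds ≥2°C, Tm only increases with n, so the threshold is first crossed at n = 20.

n = 20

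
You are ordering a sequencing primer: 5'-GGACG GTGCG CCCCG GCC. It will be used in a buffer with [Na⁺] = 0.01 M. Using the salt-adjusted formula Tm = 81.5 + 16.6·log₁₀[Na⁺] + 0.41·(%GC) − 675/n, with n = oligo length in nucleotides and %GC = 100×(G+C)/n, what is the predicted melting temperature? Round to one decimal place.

47.2°C

Length n = 18. C=8, G=8, A=1, T=1
G+C = 16, so %GC = 16/18 × 100 = 88.889%
Salt term: 16.6 × (-2) = -33.2
GC term: 0.41 × 88.889 = 36.444; length term: −675/18 = −37.5
Tm = 81.5 + (-33.2) + 36.444 − 37.5 = 47.244 → 47.2°C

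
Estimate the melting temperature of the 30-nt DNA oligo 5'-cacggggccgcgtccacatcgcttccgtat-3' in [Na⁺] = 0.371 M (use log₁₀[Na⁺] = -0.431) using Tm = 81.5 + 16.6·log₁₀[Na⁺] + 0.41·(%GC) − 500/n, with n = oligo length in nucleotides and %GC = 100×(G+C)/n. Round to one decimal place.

Length n = 30. Scanning the sequence gives A=4, C=12, G=8, T=6.
G+C = 20, so %GC = 20/30 × 100 = 66.667%
Salt term: 16.6 × (-0.431) = -7.155
GC term: 0.41 × 66.667 = 27.333; length term: −500/30 = −16.667
Tm = 81.5 + (-7.155) + 27.333 − 16.667 = 85.011 → 85.0°C

85.0°C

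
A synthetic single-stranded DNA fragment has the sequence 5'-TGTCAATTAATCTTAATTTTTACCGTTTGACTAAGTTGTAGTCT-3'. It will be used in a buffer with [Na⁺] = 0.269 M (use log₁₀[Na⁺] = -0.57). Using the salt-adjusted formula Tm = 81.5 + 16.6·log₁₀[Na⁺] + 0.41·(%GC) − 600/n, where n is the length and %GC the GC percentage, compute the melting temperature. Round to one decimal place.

69.6°C

Length n = 44. Scanning the sequence gives C=6, G=6, A=11, T=21.
G+C = 12, so %GC = 12/44 × 100 = 27.273%
Salt term: 16.6 × (-0.57) = -9.462
GC term: 0.41 × 27.273 = 11.182; length term: −600/44 = −13.636
Tm = 81.5 + (-9.462) + 11.182 − 13.636 = 69.584 → 69.6°C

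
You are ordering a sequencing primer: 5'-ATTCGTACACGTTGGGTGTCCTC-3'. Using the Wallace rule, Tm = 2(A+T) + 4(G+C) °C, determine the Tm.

70°C

G=6, T=8, A=3, C=6
So N_AT = 11 and N_GC = 12.
Tm = 2×11 + 4×12 = 70°C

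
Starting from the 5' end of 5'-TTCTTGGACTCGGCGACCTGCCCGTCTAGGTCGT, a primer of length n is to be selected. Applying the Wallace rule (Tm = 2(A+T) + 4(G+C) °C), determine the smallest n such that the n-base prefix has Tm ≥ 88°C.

n = 27

First 26 bases: TTCTTGGACTCGGCGACCTGCCCGTC → Tm = 86°C (< 88°C)
First 27 bases: TTCTTGGACTCGGCGACCTGCCCGTCT → Tm = 88°C (≥ 88°C)
Each additional base adds 2°C (A/T) or 4°C (G/C), so Tm is non-decreasing in n; n = 27 is the first length to reach 88°C.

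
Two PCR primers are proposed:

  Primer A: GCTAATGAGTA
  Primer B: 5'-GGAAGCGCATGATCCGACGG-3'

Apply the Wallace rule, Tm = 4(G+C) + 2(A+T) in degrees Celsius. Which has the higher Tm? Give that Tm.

Primer A: A+T=7, G+C=4 → Tm = 2(7)+4(4) = 30°C
Primer B: A+T=7, G+C=13 → Tm = 2(7)+4(13) = 66°C
30°C vs 66°C → primer B is higher.

Primer B, 66°C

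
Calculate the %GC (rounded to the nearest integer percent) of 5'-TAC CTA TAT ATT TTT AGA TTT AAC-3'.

Counting bases: T=12, C=3, G=1, A=8
G+C = 1 + 3 = 4 out of 24 bases
%GC = 4/24 × 100 = 16.67% ≈ 17%

17%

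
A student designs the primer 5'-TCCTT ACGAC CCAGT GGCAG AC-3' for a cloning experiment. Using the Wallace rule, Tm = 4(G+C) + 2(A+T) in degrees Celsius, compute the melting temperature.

C=8, T=4, G=5, A=5
So N_AT = 9 and N_GC = 13.
Tm = 2(9) + 4(13) = 18 + 52 = 70°C

70°C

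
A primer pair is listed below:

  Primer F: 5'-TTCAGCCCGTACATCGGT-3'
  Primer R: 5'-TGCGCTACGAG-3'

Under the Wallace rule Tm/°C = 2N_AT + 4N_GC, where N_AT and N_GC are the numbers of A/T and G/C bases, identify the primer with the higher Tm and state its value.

Primer F, 56°C

Primer F: A+T=8, G+C=10 → Tm = 2(8)+4(10) = 56°C
Primer R: A+T=4, G+C=7 → Tm = 2(4)+4(7) = 36°C
56°C vs 36°C → primer F is higher.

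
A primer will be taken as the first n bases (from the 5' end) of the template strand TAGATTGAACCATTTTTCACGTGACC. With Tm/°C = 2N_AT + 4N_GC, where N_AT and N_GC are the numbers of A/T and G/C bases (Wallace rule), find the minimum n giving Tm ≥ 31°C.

n = 12

First 11 bases: TAGATTGAACC → Tm = 30°C (< 31°C)
First 12 bases: TAGATTGAACCA → Tm = 32°C (≥ 31°C)
Each additional base adds 2°C (A/T) or 4°C (G/C), so Tm is non-decreasing in n; n = 12 is the first length to reach 31°C.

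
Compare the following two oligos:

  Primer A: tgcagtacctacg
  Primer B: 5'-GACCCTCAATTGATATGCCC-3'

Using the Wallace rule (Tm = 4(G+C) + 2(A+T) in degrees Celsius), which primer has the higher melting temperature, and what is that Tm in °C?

Primer A: A+T=6, G+C=7 → Tm = 2(6)+4(7) = 40°C
Primer B: A+T=10, G+C=10 → Tm = 2(10)+4(10) = 60°C
40°C vs 60°C → primer B is higher.

Primer B, 60°C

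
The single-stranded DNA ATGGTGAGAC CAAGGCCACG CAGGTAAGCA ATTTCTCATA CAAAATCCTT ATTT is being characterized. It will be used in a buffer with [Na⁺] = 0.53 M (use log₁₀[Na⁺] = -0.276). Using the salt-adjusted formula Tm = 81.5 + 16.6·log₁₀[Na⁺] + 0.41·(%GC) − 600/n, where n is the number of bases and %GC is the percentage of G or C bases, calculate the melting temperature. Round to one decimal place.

82.5°C

Length n = 54. Base counts: A=18, G=10, T=14, C=12
G+C = 22, so %GC = 22/54 × 100 = 40.741%
Salt term: 16.6 × (-0.276) = -4.582
GC term: 0.41 × 40.741 = 16.704; length term: −600/54 = −11.111
Tm = 81.5 + (-4.582) + 16.704 − 11.111 = 82.511 → 82.5°C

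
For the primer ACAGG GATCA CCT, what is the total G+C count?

Base counts: C=4, A=4, G=3, T=2
G+C = 3 + 4 = 7

7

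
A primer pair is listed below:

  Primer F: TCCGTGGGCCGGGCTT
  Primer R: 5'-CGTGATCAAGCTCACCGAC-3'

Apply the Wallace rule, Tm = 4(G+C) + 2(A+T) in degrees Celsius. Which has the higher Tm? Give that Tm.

Primer F: A+T=4, G+C=12 → Tm = 2(4)+4(12) = 56°C
Primer R: A+T=8, G+C=11 → Tm = 2(8)+4(11) = 60°C
56°C vs 60°C → primer R is higher.

Primer R, 60°C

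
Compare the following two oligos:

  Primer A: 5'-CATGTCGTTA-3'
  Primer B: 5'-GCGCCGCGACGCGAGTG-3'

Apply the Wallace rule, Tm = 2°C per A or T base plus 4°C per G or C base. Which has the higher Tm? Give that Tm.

Primer B, 62°C

Primer A: A+T=6, G+C=4 → Tm = 2(6)+4(4) = 28°C
Primer B: A+T=3, G+C=14 → Tm = 2(3)+4(14) = 62°C
28°C vs 62°C → primer B is higher.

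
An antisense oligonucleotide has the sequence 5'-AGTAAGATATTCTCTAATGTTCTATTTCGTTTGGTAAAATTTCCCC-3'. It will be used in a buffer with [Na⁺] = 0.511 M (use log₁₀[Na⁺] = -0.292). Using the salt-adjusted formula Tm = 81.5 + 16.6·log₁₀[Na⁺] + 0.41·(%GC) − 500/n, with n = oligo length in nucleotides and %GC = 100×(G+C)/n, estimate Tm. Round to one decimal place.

Length n = 46. Base counts: G=6, A=12, C=8, T=20
G+C = 14, so %GC = 14/46 × 100 = 30.435%
Salt term: 16.6 × (-0.292) = -4.847
GC term: 0.41 × 30.435 = 12.478; length term: −500/46 = −10.87
Tm = 81.5 + (-4.847) + 12.478 − 10.87 = 78.261 → 78.3°C

78.3°C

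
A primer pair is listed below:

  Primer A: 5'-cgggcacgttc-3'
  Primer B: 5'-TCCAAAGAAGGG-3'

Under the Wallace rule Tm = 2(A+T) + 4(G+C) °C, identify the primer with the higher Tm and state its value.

Primer A, 38°C

Primer A: A+T=3, G+C=8 → Tm = 2(3)+4(8) = 38°C
Primer B: A+T=6, G+C=6 → Tm = 2(6)+4(6) = 36°C
38°C vs 36°C → primer A is higher.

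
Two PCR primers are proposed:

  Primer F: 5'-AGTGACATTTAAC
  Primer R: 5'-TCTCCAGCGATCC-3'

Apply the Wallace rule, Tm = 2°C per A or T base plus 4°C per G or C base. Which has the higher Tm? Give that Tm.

Primer R, 42°C

Primer F: A+T=9, G+C=4 → Tm = 2(9)+4(4) = 34°C
Primer R: A+T=5, G+C=8 → Tm = 2(5)+4(8) = 42°C
34°C vs 42°C → primer R is higher.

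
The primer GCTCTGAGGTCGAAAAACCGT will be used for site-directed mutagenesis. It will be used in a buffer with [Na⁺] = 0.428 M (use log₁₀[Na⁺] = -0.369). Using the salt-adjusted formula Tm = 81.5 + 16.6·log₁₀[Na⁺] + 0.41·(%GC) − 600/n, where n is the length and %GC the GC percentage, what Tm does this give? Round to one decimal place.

Length n = 21. Scanning the sequence gives T=4, A=6, C=5, G=6.
G+C = 11, so %GC = 11/21 × 100 = 52.381%
Salt term: 16.6 × (-0.369) = -6.125
GC term: 0.41 × 52.381 = 21.476; length term: −600/21 = −28.571
Tm = 81.5 + (-6.125) + 21.476 − 28.571 = 68.28 → 68.3°C

68.3°C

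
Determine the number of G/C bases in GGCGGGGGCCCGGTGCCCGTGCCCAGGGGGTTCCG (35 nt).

Counting bases: T=4, C=12, A=1, G=18
Total G or C: 18 + 12 = 30

30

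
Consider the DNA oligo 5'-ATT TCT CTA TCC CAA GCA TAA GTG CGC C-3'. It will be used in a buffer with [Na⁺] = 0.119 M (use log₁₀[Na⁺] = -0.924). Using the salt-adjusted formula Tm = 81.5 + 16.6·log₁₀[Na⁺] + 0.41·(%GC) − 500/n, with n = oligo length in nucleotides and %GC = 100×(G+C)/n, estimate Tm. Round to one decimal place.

Length n = 28. C=9, A=7, T=8, G=4
G+C = 13, so %GC = 13/28 × 100 = 46.429%
Salt term: 16.6 × (-0.924) = -15.338
GC term: 0.41 × 46.429 = 19.036; length term: −500/28 = −17.857
Tm = 81.5 + (-15.338) + 19.036 − 17.857 = 67.341 → 67.3°C

67.3°C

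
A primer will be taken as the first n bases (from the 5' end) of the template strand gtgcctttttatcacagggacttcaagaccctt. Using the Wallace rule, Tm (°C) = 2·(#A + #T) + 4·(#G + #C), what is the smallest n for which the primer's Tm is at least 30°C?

n = 11

First 10 bases: GTGCCTTTTT → Tm = 28°C (< 30°C)
First 11 bases: GTGCCTTTTTA → Tm = 30°C (≥ 30°C)
Since every base adds ≥2°C, Tm only increases with n, so the threshold is first crossed at n = 11.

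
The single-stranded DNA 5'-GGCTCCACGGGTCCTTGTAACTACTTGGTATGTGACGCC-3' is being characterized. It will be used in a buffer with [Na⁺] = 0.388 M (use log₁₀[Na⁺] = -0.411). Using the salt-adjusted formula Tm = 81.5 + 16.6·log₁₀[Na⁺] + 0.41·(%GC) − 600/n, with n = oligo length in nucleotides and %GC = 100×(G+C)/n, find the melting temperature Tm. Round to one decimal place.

Length n = 39. T=11, C=11, G=11, A=6
G+C = 22, so %GC = 22/39 × 100 = 56.41%
Salt term: 16.6 × (-0.411) = -6.823
GC term: 0.41 × 56.41 = 23.128; length term: −600/39 = −15.385
Tm = 81.5 + (-6.823) + 23.128 − 15.385 = 82.42 → 82.4°C

82.4°C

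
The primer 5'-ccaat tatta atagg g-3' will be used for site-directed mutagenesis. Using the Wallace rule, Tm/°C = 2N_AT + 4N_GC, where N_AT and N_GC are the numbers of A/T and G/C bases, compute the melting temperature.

Scanning the sequence gives G=3, A=6, C=2, T=5.
So N_AT = 11 and N_GC = 5.
Tm = 4·5 + 2·11 = 20 + 22 = 42°C

42°C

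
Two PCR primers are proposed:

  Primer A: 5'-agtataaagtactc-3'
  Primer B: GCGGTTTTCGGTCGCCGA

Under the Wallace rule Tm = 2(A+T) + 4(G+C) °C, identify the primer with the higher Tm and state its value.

Primer B, 60°C

Primer A: A+T=10, G+C=4 → Tm = 2(10)+4(4) = 36°C
Primer B: A+T=6, G+C=12 → Tm = 2(6)+4(12) = 60°C
36°C vs 60°C → primer B is higher.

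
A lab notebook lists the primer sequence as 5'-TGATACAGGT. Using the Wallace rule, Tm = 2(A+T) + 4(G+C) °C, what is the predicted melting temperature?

28°C

Base counts: G=3, C=1, T=3, A=3
So N_AT = 6 and N_GC = 4.
Tm = 2×6 + 4×4 = 28°C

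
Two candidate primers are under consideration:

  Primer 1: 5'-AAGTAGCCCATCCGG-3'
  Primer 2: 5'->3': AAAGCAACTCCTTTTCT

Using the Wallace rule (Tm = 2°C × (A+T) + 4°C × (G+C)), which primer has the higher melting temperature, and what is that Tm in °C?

Primer 1: A+T=6, G+C=9 → Tm = 2(6)+4(9) = 48°C
Primer 2: A+T=11, G+C=6 → Tm = 2(11)+4(6) = 46°C
48°C vs 46°C → primer 1 is higher.

Primer 1, 48°C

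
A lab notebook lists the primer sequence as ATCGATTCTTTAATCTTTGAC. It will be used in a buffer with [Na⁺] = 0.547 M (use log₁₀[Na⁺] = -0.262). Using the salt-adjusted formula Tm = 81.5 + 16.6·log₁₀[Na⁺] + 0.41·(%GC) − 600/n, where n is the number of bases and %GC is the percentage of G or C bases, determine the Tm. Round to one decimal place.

Length n = 21. Scanning the sequence gives T=10, C=4, A=5, G=2.
G+C = 6, so %GC = 6/21 × 100 = 28.571%
Salt term: 16.6 × (-0.262) = -4.349
GC term: 0.41 × 28.571 = 11.714; length term: −600/21 = −28.571
Tm = 81.5 + (-4.349) + 11.714 − 28.571 = 60.294 → 60.3°C

60.3°C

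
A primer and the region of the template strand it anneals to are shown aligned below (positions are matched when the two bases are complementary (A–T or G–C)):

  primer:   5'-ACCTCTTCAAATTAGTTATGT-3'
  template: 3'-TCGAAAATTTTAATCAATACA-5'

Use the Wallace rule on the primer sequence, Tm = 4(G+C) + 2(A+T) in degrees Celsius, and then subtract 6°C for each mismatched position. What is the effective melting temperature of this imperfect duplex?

36°C

Primer base counts: A=6, T=9, G=2, C=4 → A+T=15, G+C=6
Perfect-match Tm = 2(15) + 4(6) = 30 + 24 = 54°C
Mismatches (positions where the bases are not complementary): 3 (at positions 2, 5, 8)
Effective Tm = 54 − 3×6 = 54 − 18 = 36°C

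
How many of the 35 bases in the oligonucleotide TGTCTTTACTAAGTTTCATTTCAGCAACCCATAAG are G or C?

12

Base counts: C=8, A=10, T=13, G=4
Total G or C: 4 + 8 = 12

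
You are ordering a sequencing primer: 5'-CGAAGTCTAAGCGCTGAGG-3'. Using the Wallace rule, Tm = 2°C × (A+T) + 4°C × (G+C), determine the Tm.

60°C

Counting bases: G=7, A=5, C=4, T=3
AT pairs contribute 8, GC pairs contribute 11.
Tm = 2×8 + 4×11 = 60°C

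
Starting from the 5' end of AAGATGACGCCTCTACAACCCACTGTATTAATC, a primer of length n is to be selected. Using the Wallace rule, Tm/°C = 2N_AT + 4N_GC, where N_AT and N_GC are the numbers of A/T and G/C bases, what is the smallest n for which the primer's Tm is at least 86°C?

n = 30

First 29 bases: AAGATGACGCCTCTACAACCCACTGTATT → Tm = 84°C (< 86°C)
First 30 bases: AAGATGACGCCTCTACAACCCACTGTATTA → Tm = 86°C (≥ 86°C)
Since every base adds ≥2°C, Tm only increases with n, so the threshold is first crossed at n = 30.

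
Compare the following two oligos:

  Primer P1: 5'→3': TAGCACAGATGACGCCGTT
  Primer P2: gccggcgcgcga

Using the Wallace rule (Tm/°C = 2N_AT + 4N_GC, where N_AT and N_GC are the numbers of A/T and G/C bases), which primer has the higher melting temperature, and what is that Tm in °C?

Primer P1, 58°C

Primer P1: A+T=9, G+C=10 → Tm = 2(9)+4(10) = 58°C
Primer P2: A+T=1, G+C=11 → Tm = 2(1)+4(11) = 46°C
58°C vs 46°C → primer P1 is higher.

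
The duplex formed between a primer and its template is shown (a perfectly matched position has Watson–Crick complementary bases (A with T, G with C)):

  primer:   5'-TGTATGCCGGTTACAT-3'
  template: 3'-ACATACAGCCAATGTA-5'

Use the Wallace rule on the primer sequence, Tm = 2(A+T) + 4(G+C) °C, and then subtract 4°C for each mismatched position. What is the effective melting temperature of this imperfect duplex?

Primer base counts: A=3, T=6, G=4, C=3 → A+T=9, G+C=7
Perfect-match Tm = 2(9) + 4(7) = 18 + 28 = 46°C
Mismatches (positions where the bases are not complementary): 1 (at position 7)
Effective Tm = 46 − 1×4 = 46 − 4 = 42°C

42°C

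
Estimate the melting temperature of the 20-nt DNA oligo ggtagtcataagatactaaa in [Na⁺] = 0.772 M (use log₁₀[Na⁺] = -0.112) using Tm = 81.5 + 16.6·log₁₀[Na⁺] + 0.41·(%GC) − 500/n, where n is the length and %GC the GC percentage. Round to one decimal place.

66.9°C

Length n = 20. A=9, T=5, C=2, G=4
G+C = 6, so %GC = 6/20 × 100 = 30%
Salt term: 16.6 × (-0.112) = -1.859
GC term: 0.41 × 30 = 12.3; length term: −500/20 = −25
Tm = 81.5 + (-1.859) + 12.3 − 25 = 66.941 → 66.9°C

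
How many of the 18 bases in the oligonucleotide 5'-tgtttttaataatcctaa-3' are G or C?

Scanning the sequence gives G=1, C=2, T=9, A=6.
G+C = 1 + 2 = 3

3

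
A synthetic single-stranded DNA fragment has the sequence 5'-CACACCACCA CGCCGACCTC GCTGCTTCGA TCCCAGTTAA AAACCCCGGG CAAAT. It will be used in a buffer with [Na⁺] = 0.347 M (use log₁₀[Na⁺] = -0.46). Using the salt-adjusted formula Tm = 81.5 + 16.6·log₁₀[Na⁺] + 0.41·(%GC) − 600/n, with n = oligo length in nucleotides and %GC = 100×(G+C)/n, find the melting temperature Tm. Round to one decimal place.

Length n = 55. Counting bases: C=23, A=15, G=9, T=8
G+C = 32, so %GC = 32/55 × 100 = 58.182%
Salt term: 16.6 × (-0.46) = -7.636
GC term: 0.41 × 58.182 = 23.855; length term: −600/55 = −10.909
Tm = 81.5 + (-7.636) + 23.855 − 10.909 = 86.81 → 86.8°C

86.8°C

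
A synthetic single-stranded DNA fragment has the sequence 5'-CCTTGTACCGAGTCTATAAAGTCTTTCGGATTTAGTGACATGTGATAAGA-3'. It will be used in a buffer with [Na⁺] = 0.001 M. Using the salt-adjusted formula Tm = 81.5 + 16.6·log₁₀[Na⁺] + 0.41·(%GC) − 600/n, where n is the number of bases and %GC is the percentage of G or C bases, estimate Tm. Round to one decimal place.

Length n = 50. Scanning the sequence gives G=11, C=8, A=14, T=17.
G+C = 19, so %GC = 19/50 × 100 = 38%
Salt term: 16.6 × (-3) = -49.8
GC term: 0.41 × 38 = 15.58; length term: −600/50 = −12
Tm = 81.5 + (-49.8) + 15.58 − 12 = 35.28 → 35.3°C

35.3°C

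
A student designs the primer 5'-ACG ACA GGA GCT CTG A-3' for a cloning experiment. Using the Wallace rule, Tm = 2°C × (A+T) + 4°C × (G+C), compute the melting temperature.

50°C

Base counts: A=5, G=5, C=4, T=2
So N_AT = 7 and N_GC = 9.
Tm = 4·9 + 2·7 = 36 + 14 = 50°C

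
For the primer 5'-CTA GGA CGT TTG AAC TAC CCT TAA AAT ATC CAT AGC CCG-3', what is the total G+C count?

Counting bases: C=11, G=6, A=12, T=10
Total G or C: 6 + 11 = 17

17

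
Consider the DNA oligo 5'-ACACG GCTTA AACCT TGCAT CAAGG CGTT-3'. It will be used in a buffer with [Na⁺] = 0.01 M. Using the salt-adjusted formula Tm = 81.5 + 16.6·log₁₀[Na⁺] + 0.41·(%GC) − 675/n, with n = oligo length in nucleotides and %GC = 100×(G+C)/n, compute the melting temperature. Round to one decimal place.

44.8°C

Length n = 29. C=8, A=8, T=7, G=6
G+C = 14, so %GC = 14/29 × 100 = 48.276%
Salt term: 16.6 × (-2) = -33.2
GC term: 0.41 × 48.276 = 19.793; length term: −675/29 = −23.276
Tm = 81.5 + (-33.2) + 19.793 − 23.276 = 44.817 → 44.8°C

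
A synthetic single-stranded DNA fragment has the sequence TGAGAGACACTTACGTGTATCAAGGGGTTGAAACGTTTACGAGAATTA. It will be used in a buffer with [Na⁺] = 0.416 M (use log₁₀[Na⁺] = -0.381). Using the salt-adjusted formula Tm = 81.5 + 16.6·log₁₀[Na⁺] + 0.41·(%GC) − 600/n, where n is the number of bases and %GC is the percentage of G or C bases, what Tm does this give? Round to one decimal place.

78.9°C

Length n = 48. A=16, T=13, C=6, G=13
G+C = 19, so %GC = 19/48 × 100 = 39.583%
Salt term: 16.6 × (-0.381) = -6.325
GC term: 0.41 × 39.583 = 16.229; length term: −600/48 = −12.5
Tm = 81.5 + (-6.325) + 16.229 − 12.5 = 78.904 → 78.9°C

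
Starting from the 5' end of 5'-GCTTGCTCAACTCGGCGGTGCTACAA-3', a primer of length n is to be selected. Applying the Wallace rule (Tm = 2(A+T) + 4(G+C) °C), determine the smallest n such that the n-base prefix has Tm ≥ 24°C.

First 7 bases: GCTTGCT → Tm = 22°C (< 24°C)
First 8 bases: GCTTGCTC → Tm = 26°C (≥ 24°C)
Each additional base adds 2°C (A/T) or 4°C (G/C), so Tm is non-decreasing in n; n = 8 is the first length to reach 24°C.

n = 8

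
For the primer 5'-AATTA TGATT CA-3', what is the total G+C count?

Scanning the sequence gives T=5, A=5, G=1, C=1.
G+C = 1 + 1 = 2

2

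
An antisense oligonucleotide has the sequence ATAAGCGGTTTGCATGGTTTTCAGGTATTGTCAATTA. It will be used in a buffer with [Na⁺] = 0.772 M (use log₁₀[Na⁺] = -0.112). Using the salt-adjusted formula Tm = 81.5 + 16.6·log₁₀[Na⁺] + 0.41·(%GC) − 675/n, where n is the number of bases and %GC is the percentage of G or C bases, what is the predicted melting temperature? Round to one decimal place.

Length n = 37. Scanning the sequence gives C=4, A=9, T=15, G=9.
G+C = 13, so %GC = 13/37 × 100 = 35.135%
Salt term: 16.6 × (-0.112) = -1.859
GC term: 0.41 × 35.135 = 14.405; length term: −675/37 = −18.243
Tm = 81.5 + (-1.859) + 14.405 − 18.243 = 75.803 → 75.8°C

75.8°C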